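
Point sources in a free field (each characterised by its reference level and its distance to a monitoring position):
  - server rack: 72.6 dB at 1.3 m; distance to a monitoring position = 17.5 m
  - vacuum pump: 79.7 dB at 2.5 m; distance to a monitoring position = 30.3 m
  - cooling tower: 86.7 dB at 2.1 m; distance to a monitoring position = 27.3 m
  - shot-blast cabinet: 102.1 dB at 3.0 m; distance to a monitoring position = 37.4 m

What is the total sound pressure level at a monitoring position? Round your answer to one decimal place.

Propagate each source to the receiver with L = L_ref − 20·log₁₀(r/r_ref), then add intensities.
server rack: 72.6 − 20·log₁₀(17.5/1.3) = 72.6 − 22.58 = 50.02 dB.
vacuum pump: 79.7 − 20·log₁₀(30.3/2.5) = 79.7 − 21.67 = 58.03 dB.
cooling tower: 86.7 − 20·log₁₀(27.3/2.1) = 86.7 − 22.28 = 64.42 dB.
shot-blast cabinet: 102.1 − 20·log₁₀(37.4/3.0) = 102.1 − 21.92 = 80.18 dB.
Σ 10^(L/10) = 1.079e+08 → L_total = 10·log₁₀(1.079e+08) = 80.33 dB.

80.3 dB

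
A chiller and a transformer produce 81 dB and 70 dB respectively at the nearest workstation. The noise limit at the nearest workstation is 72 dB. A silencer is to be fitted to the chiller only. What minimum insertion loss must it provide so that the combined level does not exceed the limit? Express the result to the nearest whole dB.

13 dB

Fixed contribution from the other source: Σ 10^(L/10) = 10^(70/10) = 1.000e+07 (70.00 dB).
The limit corresponds to 10^(72/10) = 1.585e+07; subtracting the fixed part leaves 5.849e+06 for the chiller, i.e. 67.67 dB.
Required insertion loss = 81 − 67.67 = 13.33 dB.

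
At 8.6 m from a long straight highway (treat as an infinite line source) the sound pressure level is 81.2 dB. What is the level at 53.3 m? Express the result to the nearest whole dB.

73 dB

Line-source attenuation: ΔL = 10·log₁₀(r₂/r₁) = 10·log₁₀(53.3/8.6) = 7.922 dB.
L₂ = 81.2 − 10·log₁₀(53.3/8.6) = 81.2 − 7.922 = 73.28 dB.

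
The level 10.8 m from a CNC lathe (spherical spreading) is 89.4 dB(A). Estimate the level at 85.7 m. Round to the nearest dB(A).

For a point source, L₂ = L₁ − 20·log₁₀(r₂/r₁).
L₂ = 89.4 − 20·log₁₀(85.7/10.8) = 89.4 − 17.991 = 71.41 dB(A).

71 dB(A)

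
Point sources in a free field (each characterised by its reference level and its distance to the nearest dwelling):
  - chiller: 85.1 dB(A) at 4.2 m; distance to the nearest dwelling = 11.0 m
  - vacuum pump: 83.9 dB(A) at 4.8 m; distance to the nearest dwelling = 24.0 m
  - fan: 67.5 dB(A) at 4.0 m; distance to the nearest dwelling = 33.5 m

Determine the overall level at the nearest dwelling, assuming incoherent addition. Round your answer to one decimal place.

Propagate each source to the receiver with L = L_ref − 20·log₁₀(r/r_ref), then add intensities.
chiller: 85.1 − 20·log₁₀(11.0/4.2) = 85.1 − 8.36 = 76.74 dB(A).
vacuum pump: 83.9 − 20·log₁₀(24.0/4.8) = 83.9 − 13.98 = 69.92 dB(A).
fan: 67.5 − 20·log₁₀(33.5/4.0) = 67.5 − 18.46 = 49.04 dB(A).
Σ 10^(L/10) = 5.707e+07 → L_total = 10·log₁₀(5.707e+07) = 77.56 dB(A).

77.6 dB(A)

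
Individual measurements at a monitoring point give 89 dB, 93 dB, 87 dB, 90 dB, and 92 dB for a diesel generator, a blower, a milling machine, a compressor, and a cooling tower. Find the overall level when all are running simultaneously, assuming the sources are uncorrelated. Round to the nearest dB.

Incoherent sources combine by intensity addition: L_total = 10·log₁₀(Σ 10^(L_i/10)).
Σ 10^(L/10) = 10^(89/10) + 10^(93/10) + 10^(87/10) + 10^(90/10) + 10^(92/10) = 5.876e+09.
L_total = 10·log₁₀(5.876e+09) = 97.69 dB.

98 dB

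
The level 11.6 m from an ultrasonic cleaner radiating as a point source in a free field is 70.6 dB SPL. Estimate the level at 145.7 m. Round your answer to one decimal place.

48.6 dB SPL

For a point source, L₂ = L₁ − 20·log₁₀(r₂/r₁).
L₂ = 70.6 − 20·log₁₀(145.7/11.6) = 70.6 − 21.980 = 48.62 dB SPL.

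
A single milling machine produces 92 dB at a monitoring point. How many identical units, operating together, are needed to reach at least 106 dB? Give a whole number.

26

Need L₁ + 10·log₁₀ N ≥ 106, i.e. log₁₀ N ≥ 1.40.
N ≥ 10^(14.0/10) = 25.119, so N = 26.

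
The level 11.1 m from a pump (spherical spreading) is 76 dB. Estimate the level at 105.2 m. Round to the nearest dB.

For a point source, L₂ = L₁ − 20·log₁₀(r₂/r₁).
L₂ = 76 − 20·log₁₀(105.2/11.1) = 76 − 19.534 = 56.47 dB.

56 dB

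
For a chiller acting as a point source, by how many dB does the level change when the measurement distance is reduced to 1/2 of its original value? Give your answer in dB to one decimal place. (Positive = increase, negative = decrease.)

With spherical spreading the level changes by −20·log₁₀(r₂/r₁).
ΔL = −20·log₁₀(0.5) = +6.02 dB.

+6.0 dB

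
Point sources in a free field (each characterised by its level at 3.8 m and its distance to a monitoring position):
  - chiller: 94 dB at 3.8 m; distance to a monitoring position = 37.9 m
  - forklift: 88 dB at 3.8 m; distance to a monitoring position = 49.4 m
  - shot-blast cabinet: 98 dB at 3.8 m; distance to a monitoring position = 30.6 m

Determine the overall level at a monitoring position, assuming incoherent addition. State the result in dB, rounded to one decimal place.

81.0 dB

Apply inverse-square spreading to bring every level to the receiver, then sum 10^(L/10).
chiller: 94 − 20·log₁₀(37.9/3.8) = 94 − 19.98 = 74.02 dB.
forklift: 88 − 20·log₁₀(49.4/3.8) = 88 − 22.28 = 65.72 dB.
shot-blast cabinet: 98 − 20·log₁₀(30.6/3.8) = 98 − 18.12 = 79.88 dB.
Σ 10^(L/10) = 1.263e+08 → L_total = 10·log₁₀(1.263e+08) = 81.01 dB.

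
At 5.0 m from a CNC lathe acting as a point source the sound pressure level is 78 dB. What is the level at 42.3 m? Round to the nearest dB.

For a point source, L₂ = L₁ − 20·log₁₀(r₂/r₁).
L₂ = 78 − 20·log₁₀(42.3/5.0) = 78 − 18.547 = 59.45 dB.

59 dB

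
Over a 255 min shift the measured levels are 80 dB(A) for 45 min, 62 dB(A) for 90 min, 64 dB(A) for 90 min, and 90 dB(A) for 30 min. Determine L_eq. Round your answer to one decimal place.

L_eq = 10·log₁₀[(1/T)·Σ tᵢ·10^(Lᵢ/10)] with T = 255 min.
Σ tᵢ·10^(Lᵢ/10) = 45·10^(80/10) + 90·10^(62/10) + 90·10^(64/10) + 30·10^(90/10) = 3.487e+10.
L_eq = 10·log₁₀(3.487e+10/255) = 81.36 dB(A).

81.4 dB(A)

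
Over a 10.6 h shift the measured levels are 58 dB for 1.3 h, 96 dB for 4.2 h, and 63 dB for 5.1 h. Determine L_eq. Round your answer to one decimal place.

92.0 dB

L_eq = 10·log₁₀[(1/T)·Σ tᵢ·10^(Lᵢ/10)] with T = 10.6 h.
Σ tᵢ·10^(Lᵢ/10) = 1.3·10^(58/10) + 4.2·10^(96/10) + 5.1·10^(63/10) = 1.673e+10.
L_eq = 10·log₁₀(1.673e+10/10.6) = 91.98 dB.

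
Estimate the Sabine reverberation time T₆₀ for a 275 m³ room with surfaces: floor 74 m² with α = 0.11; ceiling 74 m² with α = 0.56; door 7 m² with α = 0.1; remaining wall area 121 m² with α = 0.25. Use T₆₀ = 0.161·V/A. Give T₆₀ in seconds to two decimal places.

0.55 s

Total absorption A = 74·0.11 + 74·0.56 + 7·0.1 + 121·0.25 = 80.53 m² sabins.
T₆₀ = 0.161·V/A = 0.161·275/80.53 = 0.550 s.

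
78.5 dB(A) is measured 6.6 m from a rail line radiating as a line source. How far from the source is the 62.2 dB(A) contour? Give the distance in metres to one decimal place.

For a line source L₁ − L₂ = 10·log₁₀(r₂/r₁), so r₂ = r₁·10^((L₁−L₂)/10).
r₂ = 6.6·10^((78.5−62.2)/10) = 6.6·10^(16.3/10) = 281.54 m.

281.5 m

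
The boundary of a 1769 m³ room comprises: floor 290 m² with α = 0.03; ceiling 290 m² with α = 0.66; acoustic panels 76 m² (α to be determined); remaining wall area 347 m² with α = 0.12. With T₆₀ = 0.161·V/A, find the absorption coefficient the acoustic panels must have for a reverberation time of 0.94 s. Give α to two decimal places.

0.81

Required total absorption A = 0.161·1769/0.94 = 302.99 m².
Absorption from the other surfaces = 290·0.03 + 290·0.66 + 347·0.12 = 241.74 m², so the acoustic panels must supply 61.25 m² over 76 m².
α = 61.25/76 = 0.806.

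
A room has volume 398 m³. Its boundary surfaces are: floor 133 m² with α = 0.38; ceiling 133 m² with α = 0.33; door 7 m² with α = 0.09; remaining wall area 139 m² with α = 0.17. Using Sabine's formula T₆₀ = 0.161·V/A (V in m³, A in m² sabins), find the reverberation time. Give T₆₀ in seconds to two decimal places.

0.54 s

A = Σ Sᵢαᵢ = 133·0.38 + 133·0.33 + 7·0.09 + 139·0.17 = 118.69 m².
T₆₀ = 0.161·V/A = 0.161·398/118.69 = 0.540 s.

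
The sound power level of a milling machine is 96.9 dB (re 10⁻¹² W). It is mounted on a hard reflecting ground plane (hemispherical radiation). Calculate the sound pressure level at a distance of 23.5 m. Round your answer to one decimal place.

61.5 dB

L_p = L_w − 10·log₁₀(2π·r²) with r = 23.5 m.
2π·r² = 3470 m², 10·log₁₀ of that is 35.403 dB.
L_p = 96.9 − 35.403 = 61.50 dB.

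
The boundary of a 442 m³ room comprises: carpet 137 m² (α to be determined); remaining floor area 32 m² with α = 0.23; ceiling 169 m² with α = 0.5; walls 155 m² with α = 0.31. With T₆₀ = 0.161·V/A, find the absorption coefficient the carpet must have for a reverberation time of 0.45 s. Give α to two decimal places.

0.13

From T₆₀ = 0.161·V/A, the target T₆₀ = 0.45 s needs A = 0.161·442/0.45 = 158.14 m².
Absorption from the other surfaces = 32·0.23 + 169·0.5 + 155·0.31 = 139.91 m², so the carpet must supply 18.23 m² over 137 m².
α = 18.23/137 = 0.133.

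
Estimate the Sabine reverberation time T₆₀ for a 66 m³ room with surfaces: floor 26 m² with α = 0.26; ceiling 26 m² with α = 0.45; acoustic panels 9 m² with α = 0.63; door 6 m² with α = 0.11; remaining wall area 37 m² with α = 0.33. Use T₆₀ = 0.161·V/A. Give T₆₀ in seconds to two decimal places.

0.29 s

Summing Sᵢαᵢ: 26·0.26 + 26·0.45 + 9·0.63 + 6·0.11 + 37·0.33 = 37.00 m².
T₆₀ = 0.161 × 66 / 37.00 = 0.287 s.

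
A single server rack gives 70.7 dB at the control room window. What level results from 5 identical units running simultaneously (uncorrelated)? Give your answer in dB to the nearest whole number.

78 dB

N identical incoherent sources raise the level by 10·log₁₀ N.
L_total = 70.7 + 10·log₁₀(5) = 70.7 + 6.990 = 77.69 dB.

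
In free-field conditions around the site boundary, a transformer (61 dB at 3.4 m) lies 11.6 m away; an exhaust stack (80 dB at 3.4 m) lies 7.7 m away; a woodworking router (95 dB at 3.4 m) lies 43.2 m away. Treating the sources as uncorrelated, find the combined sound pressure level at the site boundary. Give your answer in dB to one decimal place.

75.9 dB

Propagate each source to the receiver with L = L_ref − 20·log₁₀(r/r_ref), then add intensities.
transformer: 61 − 20·log₁₀(11.6/3.4) = 61 − 10.66 = 50.34 dB.
exhaust stack: 80 − 20·log₁₀(7.7/3.4) = 80 − 7.10 = 72.90 dB.
woodworking router: 95 − 20·log₁₀(43.2/3.4) = 95 − 22.08 = 72.92 dB.
Σ 10^(L/10) = 3.919e+07 → L_total = 10·log₁₀(3.919e+07) = 75.93 dB.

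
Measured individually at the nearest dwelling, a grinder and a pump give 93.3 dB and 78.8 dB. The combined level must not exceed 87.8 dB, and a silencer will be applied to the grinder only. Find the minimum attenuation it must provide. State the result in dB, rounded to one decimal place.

Everything except the grinder sums to 10^(78.8/10) = 7.586e+07 in linear terms, 78.80 dB.
To meet 87.8 dB overall, the treated grinder may contribute at most 10^(87.8/10) − 7.586e+07 = 5.267e+08, i.e. 87.22 dB.
Required insertion loss = 93.3 − 87.22 = 6.08 dB.

6.1 dB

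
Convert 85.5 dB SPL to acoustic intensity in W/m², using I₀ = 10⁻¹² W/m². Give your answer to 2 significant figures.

0.00035 W/m²

L = 10·log₁₀(I/I₀) ⇒ I = I₀·10^(L/10) = 10⁻¹² × 10^8.55.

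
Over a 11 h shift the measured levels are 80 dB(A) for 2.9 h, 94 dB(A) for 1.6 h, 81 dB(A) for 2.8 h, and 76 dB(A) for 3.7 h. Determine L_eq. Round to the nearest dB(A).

L_eq = 10·log₁₀[(1/T)·Σ tᵢ·10^(Lᵢ/10)] with T = 11 h.
Σ tᵢ·10^(Lᵢ/10) = 2.9·10^(80/10) + 1.6·10^(94/10) + 2.8·10^(81/10) + 3.7·10^(76/10) = 4.809e+09.
L_eq = 10·log₁₀(4.809e+09/11) = 86.41 dB(A).

86 dB(A)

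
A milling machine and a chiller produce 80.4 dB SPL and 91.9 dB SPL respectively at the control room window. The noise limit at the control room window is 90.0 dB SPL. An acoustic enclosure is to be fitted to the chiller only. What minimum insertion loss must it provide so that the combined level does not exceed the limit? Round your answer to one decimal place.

The untreated sources together contribute 10^(80.4/10) = 1.096e+08, i.e. 80.40 dB SPL.
The limit corresponds to 10^(90.0/10) = 1.000e+09; subtracting the fixed part leaves 8.904e+08 for the chiller, i.e. 89.50 dB SPL.
Required insertion loss = 91.9 − 89.50 = 2.40 dB.

2.4 dB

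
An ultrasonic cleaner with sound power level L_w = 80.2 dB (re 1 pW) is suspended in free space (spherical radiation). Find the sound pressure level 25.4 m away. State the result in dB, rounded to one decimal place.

Free-field spherical radiation: L_p = L_w − 10·log₁₀(4π·r²), r = 25.4 m.
4π·r² = 8107 m², 10·log₁₀ of that is 39.089 dB.
L_p = 80.2 − 39.089 = 41.11 dB.

41.1 dB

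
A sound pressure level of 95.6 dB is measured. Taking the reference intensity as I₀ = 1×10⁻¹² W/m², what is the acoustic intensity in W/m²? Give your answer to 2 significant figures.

I/I₀ = 10^(95.6/10) = 3.631e+09, so I = 3.631e+09 × 10⁻¹² W/m².

0.0036 W/m²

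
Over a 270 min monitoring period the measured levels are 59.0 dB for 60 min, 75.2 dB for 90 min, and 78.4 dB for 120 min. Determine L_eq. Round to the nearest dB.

76 dB

L_eq = 10·log₁₀[(1/T)·Σ tᵢ·10^(Lᵢ/10)] with T = 270 min.
Σ tᵢ·10^(Lᵢ/10) = 60·10^(59.0/10) + 90·10^(75.2/10) + 120·10^(78.4/10) = 1.133e+10.
L_eq = 10·log₁₀(1.133e+10/270) = 76.23 dB.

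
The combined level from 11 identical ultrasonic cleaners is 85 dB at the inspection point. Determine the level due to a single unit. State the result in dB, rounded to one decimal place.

Dividing the total intensity by 11 lowers the level by 10·log₁₀ 11 = 10.414 dB: L₁ = 85 − 10.414.

74.6 dB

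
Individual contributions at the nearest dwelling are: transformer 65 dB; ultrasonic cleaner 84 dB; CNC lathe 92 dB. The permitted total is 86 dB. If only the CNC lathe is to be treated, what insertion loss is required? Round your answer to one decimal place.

10.4 dB

Everything except the CNC lathe sums to 10^(65/10) + 10^(84/10) = 2.544e+08 in linear terms, 84.05 dB.
The limit corresponds to 10^(86/10) = 3.981e+08; subtracting the fixed part leaves 1.438e+08 for the CNC lathe, i.e. 81.58 dB.
So the CNC lathe must be reduced from 92 to 81.58 dB: IL = 10.42 dB.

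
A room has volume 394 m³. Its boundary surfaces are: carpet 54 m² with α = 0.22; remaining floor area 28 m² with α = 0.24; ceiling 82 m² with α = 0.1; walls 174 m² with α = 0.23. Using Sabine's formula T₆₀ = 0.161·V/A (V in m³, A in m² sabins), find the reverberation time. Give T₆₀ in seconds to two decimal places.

0.95 s

A = Σ Sᵢαᵢ = 54·0.22 + 28·0.24 + 82·0.1 + 174·0.23 = 66.82 m².
T₆₀ = 0.161·V/A = 0.161·394/66.82 = 0.949 s.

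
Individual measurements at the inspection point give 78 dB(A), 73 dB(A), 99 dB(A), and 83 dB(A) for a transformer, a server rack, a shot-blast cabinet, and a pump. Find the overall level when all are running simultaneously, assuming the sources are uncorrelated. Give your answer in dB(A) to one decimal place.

99.2 dB(A)

Incoherent sources combine by intensity addition: L_total = 10·log₁₀(Σ 10^(L_i/10)).
Σ 10^(L/10) = 10^(78/10) + 10^(73/10) + 10^(99/10) + 10^(83/10) = 8.226e+09.
L_total = 10·log₁₀(8.226e+09) = 99.15 dB(A).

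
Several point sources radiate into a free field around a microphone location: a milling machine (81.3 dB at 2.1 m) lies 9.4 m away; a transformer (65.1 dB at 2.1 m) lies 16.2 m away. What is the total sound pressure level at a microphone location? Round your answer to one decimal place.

68.3 dB

Propagate each source to the receiver with L = L_ref − 20·log₁₀(r/r_ref), then add intensities.
milling machine: 81.3 − 20·log₁₀(9.4/2.1) = 81.3 − 13.02 = 68.28 dB.
transformer: 65.1 − 20·log₁₀(16.2/2.1) = 65.1 − 17.75 = 47.35 dB.
Σ 10^(L/10) = 6.787e+06 → L_total = 10·log₁₀(6.787e+06) = 68.32 dB.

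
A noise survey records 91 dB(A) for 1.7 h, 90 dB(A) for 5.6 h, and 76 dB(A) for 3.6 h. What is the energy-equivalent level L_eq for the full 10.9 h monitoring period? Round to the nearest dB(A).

89 dB(A)

The energy average is taken in the linear domain: L_eq = 10·log₁₀[(Σ tᵢ·10^(Lᵢ/10))/T], T = 10.9 h.
Σ tᵢ·10^(Lᵢ/10) = 1.7·10^(91/10) + 5.6·10^(90/10) + 3.6·10^(76/10) = 7.883e+09.
L_eq = 10·log₁₀(7.883e+09/10.9) = 88.59 dB(A).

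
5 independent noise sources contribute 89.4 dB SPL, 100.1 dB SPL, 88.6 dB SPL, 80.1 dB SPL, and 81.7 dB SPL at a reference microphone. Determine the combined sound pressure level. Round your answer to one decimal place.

Incoherent sources combine by intensity addition: L_total = 10·log₁₀(Σ 10^(L_i/10)).
Σ 10^(L/10) = 10^(89.4/10) + 10^(100.1/10) + 10^(88.6/10) + 10^(80.1/10) + 10^(81.7/10) = 1.208e+10.
L_total = 10·log₁₀(1.208e+10) = 100.82 dB SPL.

100.8 dB SPL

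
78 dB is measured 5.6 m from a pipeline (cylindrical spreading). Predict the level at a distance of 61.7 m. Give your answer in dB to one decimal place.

Cylindrical spreading from a line source gives a 10·log₁₀(r₂/r₁) drop.
L₂ = 78 − 10·log₁₀(61.7/5.6) = 78 − 10.421 = 67.58 dB.

67.6 dB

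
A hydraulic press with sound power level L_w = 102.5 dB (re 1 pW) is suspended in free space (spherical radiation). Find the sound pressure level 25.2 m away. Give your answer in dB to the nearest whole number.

63 dB

The power spreads over a sphere of area 4π·r², so L_p = L_w − 10·log₁₀(4π·r²).
4π·r² = 7980 m², 10·log₁₀ of that is 39.020 dB.
L_p = 102.5 − 39.020 = 63.48 dB.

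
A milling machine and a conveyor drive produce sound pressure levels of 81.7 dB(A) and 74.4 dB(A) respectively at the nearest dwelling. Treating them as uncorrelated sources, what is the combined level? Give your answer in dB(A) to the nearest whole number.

For uncorrelated sources the intensities add, so convert each level to linear form, sum, and take 10·log₁₀ of the total.
Σ 10^(L/10) = 10^(81.7/10) + 10^(74.4/10) = 1.755e+08.
L_total = 10·log₁₀(1.755e+08) = 82.44 dB(A).

82 dB(A)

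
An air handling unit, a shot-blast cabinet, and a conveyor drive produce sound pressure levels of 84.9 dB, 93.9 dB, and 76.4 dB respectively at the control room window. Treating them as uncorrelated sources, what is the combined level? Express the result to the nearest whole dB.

94 dB

Incoherent sources combine by intensity addition: L_total = 10·log₁₀(Σ 10^(L_i/10)).
Σ 10^(L/10) = 10^(84.9/10) + 10^(93.9/10) + 10^(76.4/10) = 2.807e+09.
L_total = 10·log₁₀(2.807e+09) = 94.48 dB.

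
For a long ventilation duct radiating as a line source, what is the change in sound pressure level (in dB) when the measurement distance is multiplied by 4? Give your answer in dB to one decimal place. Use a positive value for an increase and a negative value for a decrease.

-6.0 dB

With cylindrical spreading the level changes by −10·log₁₀(r₂/r₁).
ΔL = −10·log₁₀(4) = -6.02 dB.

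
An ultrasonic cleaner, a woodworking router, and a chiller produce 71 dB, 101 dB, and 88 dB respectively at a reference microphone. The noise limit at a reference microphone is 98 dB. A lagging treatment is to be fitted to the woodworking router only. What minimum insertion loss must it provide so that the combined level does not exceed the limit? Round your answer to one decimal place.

Everything except the woodworking router sums to 10^(71/10) + 10^(88/10) = 6.435e+08 in linear terms, 88.09 dB.
To meet 98 dB overall, the treated woodworking router may contribute at most 10^(98/10) − 6.435e+08 = 5.666e+09, i.e. 97.53 dB.
Required insertion loss = 101 − 97.53 = 3.47 dB.

3.5 dB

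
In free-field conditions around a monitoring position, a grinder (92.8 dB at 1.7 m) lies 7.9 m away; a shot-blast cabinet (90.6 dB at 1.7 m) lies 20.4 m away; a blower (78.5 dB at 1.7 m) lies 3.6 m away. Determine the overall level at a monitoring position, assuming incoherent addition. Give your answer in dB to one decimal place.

Propagate each source to the receiver with L = L_ref − 20·log₁₀(r/r_ref), then add intensities.
grinder: 92.8 − 20·log₁₀(7.9/1.7) = 92.8 − 13.34 = 79.46 dB.
shot-blast cabinet: 90.6 − 20·log₁₀(20.4/1.7) = 90.6 − 21.58 = 69.02 dB.
blower: 78.5 − 20·log₁₀(3.6/1.7) = 78.5 − 6.52 = 71.98 dB.
Σ 10^(L/10) = 1.120e+08 → L_total = 10·log₁₀(1.120e+08) = 80.49 dB.

80.5 dB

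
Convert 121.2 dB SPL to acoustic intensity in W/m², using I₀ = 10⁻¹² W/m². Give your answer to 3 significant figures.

1.32 W/m²

I = I₀·10^(L/10) = 10⁻¹² × 10^(121.2/10) = 10^(0.120).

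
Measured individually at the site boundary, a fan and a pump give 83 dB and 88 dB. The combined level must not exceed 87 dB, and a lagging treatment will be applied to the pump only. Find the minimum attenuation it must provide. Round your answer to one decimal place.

3.2 dB

Everything except the pump sums to 10^(83/10) = 1.995e+08 in linear terms, 83.00 dB.
The limit corresponds to 10^(87/10) = 5.012e+08; subtracting the fixed part leaves 3.017e+08 for the pump, i.e. 84.80 dB.
So the pump must be reduced from 88 to 84.80 dB: IL = 3.20 dB.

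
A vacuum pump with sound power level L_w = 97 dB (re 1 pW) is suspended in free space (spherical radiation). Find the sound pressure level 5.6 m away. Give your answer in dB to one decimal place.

Free-field spherical radiation: L_p = L_w − 10·log₁₀(4π·r²), r = 5.6 m.
4π·r² = 394.1 m², 10·log₁₀ of that is 25.956 dB.
L_p = 97 − 25.956 = 71.04 dB.

71.0 dB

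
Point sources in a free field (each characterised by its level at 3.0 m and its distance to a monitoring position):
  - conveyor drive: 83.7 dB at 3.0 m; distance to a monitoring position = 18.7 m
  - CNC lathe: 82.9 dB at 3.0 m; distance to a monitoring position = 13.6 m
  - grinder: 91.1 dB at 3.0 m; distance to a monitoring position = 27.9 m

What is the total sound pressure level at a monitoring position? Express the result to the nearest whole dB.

75 dB

Apply inverse-square spreading to bring every level to the receiver, then sum 10^(L/10).
conveyor drive: 83.7 − 20·log₁₀(18.7/3.0) = 83.7 − 15.89 = 67.81 dB.
CNC lathe: 82.9 − 20·log₁₀(13.6/3.0) = 82.9 − 13.13 = 69.77 dB.
grinder: 91.1 − 20·log₁₀(27.9/3.0) = 91.1 − 19.37 = 71.73 dB.
Σ 10^(L/10) = 3.042e+07 → L_total = 10·log₁₀(3.042e+07) = 74.83 dB.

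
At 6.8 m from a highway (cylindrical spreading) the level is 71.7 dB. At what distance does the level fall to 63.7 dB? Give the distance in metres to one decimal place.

The 8.0 dB drop corresponds to a distance ratio of 10^(8.0/10) for a line source.
r₂ = 6.8·10^((71.7−63.7)/10) = 6.8·10^(8.0/10) = 42.91 m.

42.9 m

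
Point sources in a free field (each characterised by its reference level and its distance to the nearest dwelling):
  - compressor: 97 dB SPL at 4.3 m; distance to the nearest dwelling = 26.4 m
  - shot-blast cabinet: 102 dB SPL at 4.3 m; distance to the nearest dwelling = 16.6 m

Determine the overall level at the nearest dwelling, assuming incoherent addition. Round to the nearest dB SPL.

Propagate each source to the receiver with L = L_ref − 20·log₁₀(r/r_ref), then add intensities.
compressor: 97 − 20·log₁₀(26.4/4.3) = 97 − 15.76 = 81.24 dB SPL.
shot-blast cabinet: 102 − 20·log₁₀(16.6/4.3) = 102 − 11.73 = 90.27 dB SPL.
Σ 10^(L/10) = 1.196e+09 → L_total = 10·log₁₀(1.196e+09) = 90.78 dB SPL.

91 dB SPL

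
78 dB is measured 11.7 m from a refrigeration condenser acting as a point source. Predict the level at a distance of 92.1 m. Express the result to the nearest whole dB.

60 dB

Point-source attenuation: ΔL = 20·log₁₀(r₂/r₁) = 20·log₁₀(92.1/11.7) = 17.921 dB.
L₂ = 78 − 20·log₁₀(92.1/11.7) = 78 − 17.921 = 60.08 dB.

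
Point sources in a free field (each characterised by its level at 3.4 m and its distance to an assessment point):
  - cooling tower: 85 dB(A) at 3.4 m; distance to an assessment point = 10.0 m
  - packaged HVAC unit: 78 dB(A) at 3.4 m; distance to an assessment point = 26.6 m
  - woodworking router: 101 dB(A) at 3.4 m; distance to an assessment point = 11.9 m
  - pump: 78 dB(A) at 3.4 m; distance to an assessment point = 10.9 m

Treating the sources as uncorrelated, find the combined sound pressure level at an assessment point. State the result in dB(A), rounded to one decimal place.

90.3 dB(A)

Propagate each source to the receiver with L = L_ref − 20·log₁₀(r/r_ref), then add intensities.
cooling tower: 85 − 20·log₁₀(10.0/3.4) = 85 − 9.37 = 75.63 dB(A).
packaged HVAC unit: 78 − 20·log₁₀(26.6/3.4) = 78 − 17.87 = 60.13 dB(A).
woodworking router: 101 − 20·log₁₀(11.9/3.4) = 101 − 10.88 = 90.12 dB(A).
pump: 78 − 20·log₁₀(10.9/3.4) = 78 − 10.12 = 67.88 dB(A).
Σ 10^(L/10) = 1.071e+09 → L_total = 10·log₁₀(1.071e+09) = 90.30 dB(A).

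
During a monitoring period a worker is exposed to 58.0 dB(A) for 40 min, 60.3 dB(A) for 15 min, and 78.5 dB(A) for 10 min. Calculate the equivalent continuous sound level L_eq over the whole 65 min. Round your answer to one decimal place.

70.6 dB(A)

The energy average is taken in the linear domain: L_eq = 10·log₁₀[(Σ tᵢ·10^(Lᵢ/10))/T], T = 65 min.
Σ tᵢ·10^(Lᵢ/10) = 40·10^(58.0/10) + 15·10^(60.3/10) + 10·10^(78.5/10) = 7.493e+08.
L_eq = 10·log₁₀(7.493e+08/65) = 70.62 dB(A).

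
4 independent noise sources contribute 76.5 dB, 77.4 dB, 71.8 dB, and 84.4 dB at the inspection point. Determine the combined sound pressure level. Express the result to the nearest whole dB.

86 dB

For uncorrelated sources the intensities add, so convert each level to linear form, sum, and take 10·log₁₀ of the total.
Σ 10^(L/10) = 10^(76.5/10) + 10^(77.4/10) + 10^(71.8/10) + 10^(84.4/10) = 3.902e+08.
L_total = 10·log₁₀(3.902e+08) = 85.91 dB.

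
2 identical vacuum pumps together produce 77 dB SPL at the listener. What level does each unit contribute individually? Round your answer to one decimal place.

For N identical incoherent sources L_total = L₁ + 10·log₁₀ N, so L₁ = 77 − 10·log₁₀(2) = 77 − 3.010.

74.0 dB SPL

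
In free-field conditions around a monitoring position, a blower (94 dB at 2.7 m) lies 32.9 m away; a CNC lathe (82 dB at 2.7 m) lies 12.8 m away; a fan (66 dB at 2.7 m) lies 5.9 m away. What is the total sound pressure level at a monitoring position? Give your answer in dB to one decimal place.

Apply inverse-square spreading to bring every level to the receiver, then sum 10^(L/10).
blower: 94 − 20·log₁₀(32.9/2.7) = 94 − 21.72 = 72.28 dB.
CNC lathe: 82 − 20·log₁₀(12.8/2.7) = 82 − 13.52 = 68.48 dB.
fan: 66 − 20·log₁₀(5.9/2.7) = 66 − 6.79 = 59.21 dB.
Σ 10^(L/10) = 2.480e+07 → L_total = 10·log₁₀(2.480e+07) = 73.95 dB.

73.9 dB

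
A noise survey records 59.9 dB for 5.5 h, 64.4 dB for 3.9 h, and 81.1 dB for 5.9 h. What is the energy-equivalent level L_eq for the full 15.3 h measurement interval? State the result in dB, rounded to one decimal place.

77.1 dB

Weight each interval's intensity by its duration and average over T = 15.3 h:
Σ tᵢ·10^(Lᵢ/10) = 5.5·10^(59.9/10) + 3.9·10^(64.4/10) + 5.9·10^(81.1/10) = 7.762e+08.
L_eq = 10·log₁₀(7.762e+08/15.3) = 77.05 dB.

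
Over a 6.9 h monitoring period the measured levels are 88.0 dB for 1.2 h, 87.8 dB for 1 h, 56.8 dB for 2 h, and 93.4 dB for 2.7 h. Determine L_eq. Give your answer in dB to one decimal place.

L_eq = 10·log₁₀[(1/T)·Σ tᵢ·10^(Lᵢ/10)] with T = 6.9 h.
Σ tᵢ·10^(Lᵢ/10) = 1.2·10^(88.0/10) + 1·10^(87.8/10) + 2·10^(56.8/10) + 2.7·10^(93.4/10) = 7.268e+09.
L_eq = 10·log₁₀(7.268e+09/6.9) = 90.23 dB.

90.2 dB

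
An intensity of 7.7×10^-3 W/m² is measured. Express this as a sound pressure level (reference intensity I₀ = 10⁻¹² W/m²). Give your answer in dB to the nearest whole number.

Dividing by I₀ shifts the exponent by 12: I/I₀ = 7.7×10^9.
L = 10·(0.8865 + 9) = 98.86 dB.

99 dB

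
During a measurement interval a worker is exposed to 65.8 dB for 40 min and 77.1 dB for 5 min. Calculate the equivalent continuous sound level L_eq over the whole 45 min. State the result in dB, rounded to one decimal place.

Weight each interval's intensity by its duration and average over T = 45 min:
Σ tᵢ·10^(Lᵢ/10) = 40·10^(65.8/10) + 5·10^(77.1/10) = 4.085e+08.
L_eq = 10·log₁₀(4.085e+08/45) = 69.58 dB.

69.6 dB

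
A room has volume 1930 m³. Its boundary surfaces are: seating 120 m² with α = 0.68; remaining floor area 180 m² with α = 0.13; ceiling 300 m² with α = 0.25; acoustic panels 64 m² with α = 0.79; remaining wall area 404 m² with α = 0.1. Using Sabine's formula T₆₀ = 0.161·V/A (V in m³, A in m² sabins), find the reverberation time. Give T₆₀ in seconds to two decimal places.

A = Σ Sᵢαᵢ = 120·0.68 + 180·0.13 + 300·0.25 + 64·0.79 + 404·0.1 = 270.96 m².
T₆₀ = 0.161 × 1930 / 270.96 = 1.147 s.

1.15 s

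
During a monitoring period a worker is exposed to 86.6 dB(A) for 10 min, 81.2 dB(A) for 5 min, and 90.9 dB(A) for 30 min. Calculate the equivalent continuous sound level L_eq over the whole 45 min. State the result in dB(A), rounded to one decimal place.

The energy average is taken in the linear domain: L_eq = 10·log₁₀[(Σ tᵢ·10^(Lᵢ/10))/T], T = 45 min.
Σ tᵢ·10^(Lᵢ/10) = 10·10^(86.6/10) + 5·10^(81.2/10) + 30·10^(90.9/10) = 4.214e+10.
L_eq = 10·log₁₀(4.214e+10/45) = 89.71 dB(A).

89.7 dB(A)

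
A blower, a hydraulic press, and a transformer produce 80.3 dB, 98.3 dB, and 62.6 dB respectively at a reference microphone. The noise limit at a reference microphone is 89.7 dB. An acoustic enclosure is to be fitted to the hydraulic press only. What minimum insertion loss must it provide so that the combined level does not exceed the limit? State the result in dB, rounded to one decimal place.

The untreated sources together contribute 10^(80.3/10) + 10^(62.6/10) = 1.090e+08, i.e. 80.37 dB.
To meet 89.7 dB overall, the treated hydraulic press may contribute at most 10^(89.7/10) − 1.090e+08 = 8.243e+08, i.e. 89.16 dB.
So the hydraulic press must be reduced from 98.3 to 89.16 dB: IL = 9.14 dB.

9.1 dB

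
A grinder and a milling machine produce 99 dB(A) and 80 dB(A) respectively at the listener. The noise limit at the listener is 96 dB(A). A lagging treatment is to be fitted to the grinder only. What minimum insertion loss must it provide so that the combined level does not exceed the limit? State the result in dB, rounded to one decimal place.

The untreated sources together contribute 10^(80/10) = 1.000e+08, i.e. 80.00 dB(A).
To meet 96 dB(A) overall, the treated grinder may contribute at most 10^(96/10) − 1.000e+08 = 3.881e+09, i.e. 95.89 dB(A).
Required insertion loss = 99 − 95.89 = 3.11 dB.

3.1 dB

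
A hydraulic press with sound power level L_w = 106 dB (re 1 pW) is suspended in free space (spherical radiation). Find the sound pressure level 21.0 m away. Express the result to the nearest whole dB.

69 dB

Free-field spherical radiation: L_p = L_w − 10·log₁₀(4π·r²), r = 21.0 m.
4π·r² = 5542 m², 10·log₁₀ of that is 37.436 dB.
L_p = 106 − 37.436 = 68.56 dB.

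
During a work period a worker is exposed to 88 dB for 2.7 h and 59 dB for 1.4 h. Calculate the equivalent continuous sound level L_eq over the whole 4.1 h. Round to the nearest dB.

86 dB

Weight each interval's intensity by its duration and average over T = 4.1 h:
Σ tᵢ·10^(Lᵢ/10) = 2.7·10^(88/10) + 1.4·10^(59/10) = 1.705e+09.
L_eq = 10·log₁₀(1.705e+09/4.1) = 86.19 dB.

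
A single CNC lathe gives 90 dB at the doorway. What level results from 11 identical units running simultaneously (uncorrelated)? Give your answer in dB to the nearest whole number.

100 dB

With 11 equal, uncorrelated contributions the intensity is 11× that of one unit, giving a rise of 10·log₁₀ 11.
L_total = 90 + 10·log₁₀(11) = 90 + 10.414 = 100.41 dB.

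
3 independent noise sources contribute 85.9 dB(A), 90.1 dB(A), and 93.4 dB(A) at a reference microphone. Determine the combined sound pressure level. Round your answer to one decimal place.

95.6 dB(A)

Incoherent sources combine by intensity addition: L_total = 10·log₁₀(Σ 10^(L_i/10)).
Σ 10^(L/10) = 10^(85.9/10) + 10^(90.1/10) + 10^(93.4/10) = 3.600e+09.
L_total = 10·log₁₀(3.600e+09) = 95.56 dB(A).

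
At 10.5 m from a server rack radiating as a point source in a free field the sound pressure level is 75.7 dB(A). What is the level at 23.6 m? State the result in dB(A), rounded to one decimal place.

68.7 dB(A)

For a point source, L₂ = L₁ − 20·log₁₀(r₂/r₁).
L₂ = 75.7 − 20·log₁₀(23.6/10.5) = 75.7 − 7.034 = 68.67 dB(A).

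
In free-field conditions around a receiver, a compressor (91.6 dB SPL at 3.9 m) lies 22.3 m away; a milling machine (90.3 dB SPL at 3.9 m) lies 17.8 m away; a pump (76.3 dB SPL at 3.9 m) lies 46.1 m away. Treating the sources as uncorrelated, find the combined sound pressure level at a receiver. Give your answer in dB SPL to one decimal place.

79.8 dB SPL

First find each source's level at the receiver (point-source: −20·log₁₀(r/r_ref)), then combine on an intensity basis.
compressor: 91.6 − 20·log₁₀(22.3/3.9) = 91.6 − 15.14 = 76.46 dB SPL.
milling machine: 90.3 − 20·log₁₀(17.8/3.9) = 90.3 − 13.19 = 77.11 dB SPL.
pump: 76.3 − 20·log₁₀(46.1/3.9) = 76.3 − 21.45 = 54.85 dB SPL.
Σ 10^(L/10) = 9.595e+07 → L_total = 10·log₁₀(9.595e+07) = 79.82 dB SPL.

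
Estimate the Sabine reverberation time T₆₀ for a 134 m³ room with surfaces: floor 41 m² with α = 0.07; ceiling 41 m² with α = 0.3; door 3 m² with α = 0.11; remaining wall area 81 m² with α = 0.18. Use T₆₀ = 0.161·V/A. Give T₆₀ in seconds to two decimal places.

0.72 s

Summing Sᵢαᵢ: 41·0.07 + 41·0.3 + 3·0.11 + 81·0.18 = 30.08 m².
T₆₀ = 0.161·V/A = 0.161·134/30.08 = 0.717 s.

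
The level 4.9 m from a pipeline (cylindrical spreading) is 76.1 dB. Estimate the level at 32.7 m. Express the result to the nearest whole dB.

Cylindrical spreading from a line source gives a 10·log₁₀(r₂/r₁) drop.
L₂ = 76.1 − 10·log₁₀(32.7/4.9) = 76.1 − 8.244 = 67.86 dB.

68 dB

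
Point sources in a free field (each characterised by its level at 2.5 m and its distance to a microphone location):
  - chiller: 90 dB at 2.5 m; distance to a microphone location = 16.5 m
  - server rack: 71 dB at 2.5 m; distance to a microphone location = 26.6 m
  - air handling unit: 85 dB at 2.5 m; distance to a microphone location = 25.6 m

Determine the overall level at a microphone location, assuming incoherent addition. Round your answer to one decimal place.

First find each source's level at the receiver (point-source: −20·log₁₀(r/r_ref)), then combine on an intensity basis.
chiller: 90 − 20·log₁₀(16.5/2.5) = 90 − 16.39 = 73.61 dB.
server rack: 71 − 20·log₁₀(26.6/2.5) = 71 − 20.54 = 50.46 dB.
air handling unit: 85 − 20·log₁₀(25.6/2.5) = 85 − 20.21 = 64.79 dB.
Σ 10^(L/10) = 2.608e+07 → L_total = 10·log₁₀(2.608e+07) = 74.16 dB.

74.2 dB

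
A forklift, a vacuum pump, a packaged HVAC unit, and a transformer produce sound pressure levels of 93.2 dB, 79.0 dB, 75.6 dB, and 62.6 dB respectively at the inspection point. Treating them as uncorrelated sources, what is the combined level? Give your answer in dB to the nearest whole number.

93 dB

For uncorrelated sources the intensities add, so convert each level to linear form, sum, and take 10·log₁₀ of the total.
Σ 10^(L/10) = 10^(93.2/10) + 10^(79.0/10) + 10^(75.6/10) + 10^(62.6/10) = 2.207e+09.
L_total = 10·log₁₀(2.207e+09) = 93.44 dB.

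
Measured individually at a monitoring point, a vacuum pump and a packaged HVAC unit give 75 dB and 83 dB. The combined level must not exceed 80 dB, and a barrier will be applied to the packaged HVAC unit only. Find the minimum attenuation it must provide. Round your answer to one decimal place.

Everything except the packaged HVAC unit sums to 10^(75/10) = 3.162e+07 in linear terms, 75.00 dB.
The limit corresponds to 10^(80/10) = 1.000e+08; subtracting the fixed part leaves 6.838e+07 for the packaged HVAC unit, i.e. 78.35 dB.
Required insertion loss = 83 − 78.35 = 4.65 dB.

4.7 dB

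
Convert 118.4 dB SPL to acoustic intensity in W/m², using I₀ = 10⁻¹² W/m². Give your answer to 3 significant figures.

0.692 W/m²

I/I₀ = 10^(118.4/10) = 6.918e+11, so I = 6.918e+11 × 10⁻¹² W/m².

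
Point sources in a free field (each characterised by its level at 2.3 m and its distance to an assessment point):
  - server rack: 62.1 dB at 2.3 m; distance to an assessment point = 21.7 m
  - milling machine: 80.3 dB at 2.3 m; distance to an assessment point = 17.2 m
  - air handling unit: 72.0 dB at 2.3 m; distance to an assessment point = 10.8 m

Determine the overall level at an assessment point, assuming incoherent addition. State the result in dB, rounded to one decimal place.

Apply inverse-square spreading to bring every level to the receiver, then sum 10^(L/10).
server rack: 62.1 − 20·log₁₀(21.7/2.3) = 62.1 − 19.49 = 42.61 dB.
milling machine: 80.3 − 20·log₁₀(17.2/2.3) = 80.3 − 17.48 = 62.82 dB.
air handling unit: 72.0 − 20·log₁₀(10.8/2.3) = 72.0 − 13.43 = 58.57 dB.
Σ 10^(L/10) = 2.653e+06 → L_total = 10·log₁₀(2.653e+06) = 64.24 dB.

64.2 dB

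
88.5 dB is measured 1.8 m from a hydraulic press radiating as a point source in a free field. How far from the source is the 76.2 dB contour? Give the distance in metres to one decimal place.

The 12.3 dB drop corresponds to a distance ratio of 10^(12.3/20) for a point source.
r₂ = 1.8·10^((88.5−76.2)/20) = 1.8·10^(12.3/20) = 7.42 m.

7.4 m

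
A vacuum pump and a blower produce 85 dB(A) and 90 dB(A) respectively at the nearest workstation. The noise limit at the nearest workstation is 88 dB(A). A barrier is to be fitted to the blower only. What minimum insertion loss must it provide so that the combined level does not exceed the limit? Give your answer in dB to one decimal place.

5.0 dB

Fixed contribution from the other source: Σ 10^(L/10) = 10^(85/10) = 3.162e+08 (85.00 dB(A)).
To meet 88 dB(A) overall, the treated blower may contribute at most 10^(88/10) − 3.162e+08 = 3.147e+08, i.e. 84.98 dB(A).
So the blower must be reduced from 90 to 84.98 dB(A): IL = 5.02 dB.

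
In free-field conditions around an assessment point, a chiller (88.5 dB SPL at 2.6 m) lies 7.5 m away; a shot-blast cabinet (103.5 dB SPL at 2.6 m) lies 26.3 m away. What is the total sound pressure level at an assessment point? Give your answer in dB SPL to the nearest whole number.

85 dB SPL

Apply inverse-square spreading to bring every level to the receiver, then sum 10^(L/10).
chiller: 88.5 − 20·log₁₀(7.5/2.6) = 88.5 − 9.20 = 79.30 dB SPL.
shot-blast cabinet: 103.5 − 20·log₁₀(26.3/2.6) = 103.5 − 20.10 = 83.40 dB SPL.
Σ 10^(L/10) = 3.039e+08 → L_total = 10·log₁₀(3.039e+08) = 84.83 dB SPL.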